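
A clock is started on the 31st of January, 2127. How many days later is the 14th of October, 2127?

256

January 2127: 31 − 31 = 0 days remain.
Then February 2127 (28), March (31), April (30), May (31), June (30), July (31), August (31), September (30): 28 + 31 + 30 + 31 + 30 + 31 + 31 + 30 = 242 days.
October 1–14, 2127: 14 days.
Total: 0 + 242 + 14 = 256 days.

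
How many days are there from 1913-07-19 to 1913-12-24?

July 1913: 31 − 19 = 12 days remain.
Then August (31), September (30), October (31), November (30): 31 + 30 + 31 + 30 = 122 days.
December 1–24, 1913: 24 days.
Total: 12 + 122 + 24 = 158 days.

158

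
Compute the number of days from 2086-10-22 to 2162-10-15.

27751

Day-of-year of October 22, 2086: 295.
Day-of-year of October 15, 2162: 288.
2086 has 365 days, so 365 − 295 = 70 days remain in 2086.
Full years 2087–2161: 57 common + 18 leap = 57×365 + 18×366 = 27393 days.
Total: 70 + 27393 + 288 = 27751 days.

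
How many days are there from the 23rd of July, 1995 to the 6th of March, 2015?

From July 23, 1995 to July 23, 2014: 19 years, of which 5 contain a Feb 29 — 14×365 + 5×366 = 6940 days.
(2000 is a leap year (divisible by 400).)
July 2014: 31 − 23 = 8 days remain.
Then August (31), September (30), October (31), November (30), December (31), January (31), February 2015 (28): 31 + 30 + 31 + 30 + 31 + 31 + 28 = 212 days.
March 1–6, 2015: 6 days.
Residual: 226 days.
Total: 7166 days.

7166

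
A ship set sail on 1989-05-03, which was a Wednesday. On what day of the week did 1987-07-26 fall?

Sunday

Count forward from the earlier date (July 26, 1987) to the later (May 3, 1989):
July 26, 1987 → July 26, 1988: 366 days (1988 is a leap year).
July 1988: 31 − 26 = 5 days remain.
Then 9 full months totalling 273 days.
May 1–3, 1989: 3 days.
Residual: 281 days.
Total: 647 days.
647 mod 7 = 3, so 3 days before Wednesday is Sunday.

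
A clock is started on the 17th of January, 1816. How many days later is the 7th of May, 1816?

January 1816: 31 − 17 = 14 days remain.
Then February 1816 (29), March (31), April (30): 29 + 31 + 30 = 90 days.
May 1–7, 1816: 7 days.
Total: 14 + 90 + 7 = 111 days.

111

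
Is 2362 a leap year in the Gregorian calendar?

2362 is not a leap year.

No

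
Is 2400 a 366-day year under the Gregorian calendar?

Yes

2400 is a leap year (divisible by 400).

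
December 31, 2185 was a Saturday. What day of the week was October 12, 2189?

Day-of-year of December 31, 2185: 365.
Day-of-year of October 12, 2189: 285.
2185 has 365 days, so 365 − 365 = 0 days remain in 2185.
Full years: 2186: 365; 2187: 365; 2188: 366. Sum = 1096.
Total: 0 + 1096 + 285 = 1381 days.
1381 mod 7 = 2, so 2 days after Saturday is Monday.

Monday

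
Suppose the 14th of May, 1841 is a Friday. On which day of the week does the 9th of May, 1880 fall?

From May 14, 1841 to May 14, 1879: 38 years, of which 9 contain a Feb 29 — 29×365 + 9×366 = 13879 days.
May 1879: 31 − 14 = 17 days remain.
Then 11 full months totalling 335 days.
May 1–9, 1880: 9 days.
Residual: 361 days.
Total: 14240 days.
14240 mod 7 = 2, so 2 days after Friday is Sunday.

Sunday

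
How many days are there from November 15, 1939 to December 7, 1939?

22

November 1939: 30 − 15 = 15 days remain.
December 1–7, 1939: 7 days.
Total: 15 + 7 = 22 days.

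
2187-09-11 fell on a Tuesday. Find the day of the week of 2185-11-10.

Thursday

Count forward from the earlier date (November 10, 2185) to the later (September 11, 2187):
Day-of-year of November 10, 2185: 314.
Day-of-year of September 11, 2187: 254.
2185 has 365 days, so 365 − 314 = 51 days remain in 2185.
Full years: 2186: 365. Sum = 365.
Total: 51 + 365 + 254 = 670 days.
670 mod 7 = 5, so 5 days before Tuesday is Thursday.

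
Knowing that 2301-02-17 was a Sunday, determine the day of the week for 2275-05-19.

Count forward from the earlier date (May 19, 2275) to the later (February 17, 2301):
From May 19, 2275 to May 19, 2300: 25 years, of which 6 contain a Feb 29 — 19×365 + 6×366 = 9131 days.
(2300 is not a leap year (divisible by 100 but not 400).)
May 2300: 31 − 19 = 12 days remain.
Then June (30), July (31), August (31), September (30), October (31), November (30), December (31), January (31): 30 + 31 + 31 + 30 + 31 + 30 + 31 + 31 = 245 days.
February 1–17, 2301: 17 days (2301 is not a leap year).
Residual: 274 days.
Total: 9405 days.
9405 mod 7 = 4, so 4 days before Sunday is Wednesday.

Wednesday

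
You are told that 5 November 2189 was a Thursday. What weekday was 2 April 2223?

Wednesday

From November 5, 2189 to November 5, 2222: 33 years, of which 7 contain a Feb 29 — 26×365 + 7×366 = 12052 days.
(2200 is not a leap year (divisible by 100 but not 400).)
November 2222: 30 − 5 = 25 days remain.
Then December (31), January (31), February 2223 (28), March (31): 31 + 31 + 28 + 31 = 121 days.
April 1–2, 2223: 2 days.
Residual: 148 days.
Total: 12200 days.
12200 mod 7 = 6, so 6 days after Thursday is Wednesday.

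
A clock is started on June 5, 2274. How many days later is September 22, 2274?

109

June 2274: 30 − 5 = 25 days remain.
Then July (31), August (31): 31 + 31 = 62 days.
September 1–22, 2274: 22 days.
Total: 25 + 62 + 22 = 109 days.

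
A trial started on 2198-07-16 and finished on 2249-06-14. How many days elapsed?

From July 16, 2198 to July 16, 2248: 50 years, of which 12 contain a Feb 29 — 38×365 + 12×366 = 18262 days.
(2200 is not a leap year (divisible by 100 but not 400).)
July 2248: 31 − 16 = 15 days remain.
Then 10 full months totalling 304 days.
June 1–14, 2249: 14 days.
Residual: 333 days.
Total: 18595 days.

18595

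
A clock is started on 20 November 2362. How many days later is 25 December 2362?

35

November 2362: 30 − 20 = 10 days remain.
December 1–25, 2362: 25 days.
Total: 10 + 25 = 35 days.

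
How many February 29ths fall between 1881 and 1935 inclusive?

Years divisible by 4: 1884, 1888, …, 1932 — 13 in all.
Of these, 1900 is divisible by 100 but not 400, so not leap.
Leap years: 13 − 1 = 12.

12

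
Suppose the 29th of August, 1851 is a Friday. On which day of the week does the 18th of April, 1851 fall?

Count forward from the earlier date (April 18, 1851) to the later (August 29, 1851):
April 1851: 30 − 18 = 12 days remain.
Then May (31), June (30), July (31): 31 + 30 + 31 = 92 days.
August 1–29, 1851: 29 days.
Total: 12 + 92 + 29 = 133 days.
133 is a multiple of 7, so the 18th of April, 1851 falls on the same weekday: Friday.

Friday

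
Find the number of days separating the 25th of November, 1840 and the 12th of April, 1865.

Day-of-year of November 25, 1840: 330.
Day-of-year of April 12, 1865: 102.
1840 has 366 days, so 366 − 330 = 36 days remain in 1840.
Full years 1841–1864: 18 common + 6 leap = 18×365 + 6×366 = 8766 days.
Total: 36 + 8766 + 102 = 8904 days.

8904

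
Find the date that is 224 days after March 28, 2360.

November 7, 2360

Count 224 days after March 28, 2360:
March 2360: 31 − 28 = 3 days remain.
Then April (30), May (31), June (30), July (31), August (31), September (30), October (31): 30 + 31 + 30 + 31 + 31 + 30 + 31 = 214 days.
November 1–7, 2360: 7 days.
Total: 3 + 214 + 7 = 224 days.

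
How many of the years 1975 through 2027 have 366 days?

Years divisible by 4: 1976, 1980, …, 2024 — 13 in all.
2000 is divisible by 400, so still leap.
No century exceptions apply. Count: 13.

13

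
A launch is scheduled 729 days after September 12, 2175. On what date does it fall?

September 10, 2177

Count 729 days after September 12, 2175:
Day-of-year of September 12, 2175: 255.
Day-of-year of September 10, 2177: 253.
2175 has 365 days, so 365 − 255 = 110 days remain in 2175.
Full years: 2176: 366. Sum = 366.
Total: 110 + 366 + 253 = 729 days.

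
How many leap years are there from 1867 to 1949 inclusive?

Years divisible by 4: 1868, 1872, …, 1948 — 21 in all.
Of these, 1900 is divisible by 100 but not 400, so not leap.
Leap years: 21 − 1 = 20.

20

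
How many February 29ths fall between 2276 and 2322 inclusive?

Years divisible by 4 in [2276, 2322]: 2276, 2280, 2284, 2288, 2292, 2296, 2300, 2304, 2308, 2312, 2316, 2320.
Of these, 2300 is divisible by 100 but not 400, so not leap.
Leap years: 12 − 1 = 11.

11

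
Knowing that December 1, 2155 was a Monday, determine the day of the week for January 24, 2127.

Friday

Count forward from the earlier date (January 24, 2127) to the later (December 1, 2155):
From January 24, 2127 to January 24, 2155: 28 years, of which 7 contain a Feb 29 — 21×365 + 7×366 = 10227 days.
January 2155: 31 − 24 = 7 days remain.
Then 10 full months totalling 303 days.
December 1, 2155: 1 day.
Residual: 311 days.
Total: 10538 days.
10538 mod 7 = 3, so 3 days before Monday is Friday.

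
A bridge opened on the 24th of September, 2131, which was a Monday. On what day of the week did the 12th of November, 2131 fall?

Monday

September 2131: 30 − 24 = 6 days remain.
Then October (31): 31 days.
November 1–12, 2131: 12 days.
Total: 6 + 31 + 12 = 49 days.
49 is a multiple of 7, so the 12th of November, 2131 falls on the same weekday: Monday.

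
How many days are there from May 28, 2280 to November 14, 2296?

6014

Day-of-year of May 28, 2280: 149.
Day-of-year of November 14, 2296: 319.
2280 has 366 days, so 366 − 149 = 217 days remain in 2280.
Full years 2281–2295: 12 common + 3 leap = 12×365 + 3×366 = 5478 days.
Total: 217 + 5478 + 319 = 6014 days.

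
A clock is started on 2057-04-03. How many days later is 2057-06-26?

84

April 2057: 30 − 3 = 27 days remain.
Then May (31): 31 days.
June 1–26, 2057: 26 days.
Total: 27 + 31 + 26 = 84 days.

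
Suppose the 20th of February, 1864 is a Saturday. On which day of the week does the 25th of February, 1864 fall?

Thursday

Within February 1864: 25 − 20 = 5 days.
5 mod 7 = 5, so 5 days after Saturday is Thursday.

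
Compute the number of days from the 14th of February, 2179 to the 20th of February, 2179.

Within February 2179: 20 − 14 = 6 days.

6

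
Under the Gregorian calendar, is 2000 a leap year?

2000 is a leap year (divisible by 400).

Yes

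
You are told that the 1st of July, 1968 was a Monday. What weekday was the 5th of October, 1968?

July 1968: 31 − 1 = 30 days remain.
Then August (31), September (30): 31 + 30 = 61 days.
October 1–5, 1968: 5 days.
Total: 30 + 61 + 5 = 96 days.
96 mod 7 = 5, so 5 days after Monday is Saturday.

Saturday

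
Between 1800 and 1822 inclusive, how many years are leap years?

Years divisible by 4 in [1800, 1822]: 1800, 1804, 1808, 1812, 1816, 1820.
Of these, 1800 is divisible by 100 but not 400, so not leap.
Leap years: 6 − 1 = 5.

5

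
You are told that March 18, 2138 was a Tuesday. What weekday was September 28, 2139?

Day-of-year of March 18, 2138: 77.
Day-of-year of September 28, 2139: 271.
2138 has 365 days, so 365 − 77 = 288 days remain in 2138.
Total: 288 + 271 = 559 days.
559 mod 7 = 6, so 6 days after Tuesday is Monday.

Monday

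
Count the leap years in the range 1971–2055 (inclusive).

21

Years divisible by 4: 1972, 1976, …, 2052 — 21 in all.
2000 is divisible by 400, so still leap.
No century exceptions apply. Count: 21.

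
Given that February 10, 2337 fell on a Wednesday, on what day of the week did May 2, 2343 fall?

February 10, 2337 → February 10, 2338: 365 days.
February 10, 2338 → February 10, 2339: 365 days.
February 10, 2339 → February 10, 2340: 365 days.
February 10, 2340 → February 10, 2341: 366 days (2340 is a leap year).
February 10, 2341 → February 10, 2342: 365 days.
February 10, 2342 → February 10, 2343: 365 days.
February 2343: 28 − 10 = 18 days remain (2343 is not a leap year, so February has 28 days).
Then March (31), April (30): 31 + 30 = 61 days.
May 1–2, 2343: 2 days.
Residual: 81 days.
Total: 2272 days.
2272 mod 7 = 4, so 4 days after Wednesday is Sunday.

Sunday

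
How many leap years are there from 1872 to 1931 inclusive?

14

Years divisible by 4: 1872, 1876, …, 1928 — 15 in all.
Of these, 1900 is divisible by 100 but not 400, so not leap.
Leap years: 15 − 1 = 14.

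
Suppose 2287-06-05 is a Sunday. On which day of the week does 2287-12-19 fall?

Monday

June 2287: 30 − 5 = 25 days remain.
Then July (31), August (31), September (30), October (31), November (30): 31 + 31 + 30 + 31 + 30 = 153 days.
December 1–19, 2287: 19 days.
Total: 25 + 153 + 19 = 197 days.
197 mod 7 = 1, so 1 day after Sunday is Monday.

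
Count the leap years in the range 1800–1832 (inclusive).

8

Years divisible by 4 in [1800, 1832]: 1800, 1804, 1808, 1812, 1816, 1820, 1824, 1828, 1832.
Of these, 1800 is divisible by 100 but not 400, so not leap.
Leap years: 9 − 1 = 8.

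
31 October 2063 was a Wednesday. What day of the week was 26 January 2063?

Count forward from the earlier date (January 26, 2063) to the later (October 31, 2063):
January 2063: 31 − 26 = 5 days remain.
Then February 2063 (28), March (31), April (30), May (31), June (30), July (31), August (31), September (30): 28 + 31 + 30 + 31 + 30 + 31 + 31 + 30 = 242 days.
October 1–31, 2063: 31 days.
Total: 5 + 242 + 31 = 278 days.
278 mod 7 = 5, so 5 days before Wednesday is Friday.

Friday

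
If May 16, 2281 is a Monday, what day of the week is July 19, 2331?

Sunday

Day-of-year of May 16, 2281: 136.
Day-of-year of July 19, 2331: 200.
2281 has 365 days, so 365 − 136 = 229 days remain in 2281.
Full years 2282–2330: 38 common + 11 leap = 38×365 + 11×366 = 17896 days.
Total: 229 + 17896 + 200 = 18325 days.
18325 mod 7 = 6, so 6 days after Monday is Sunday.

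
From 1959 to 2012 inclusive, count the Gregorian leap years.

Years divisible by 4: 1960, 1964, …, 2012 — 14 in all.
2000 is divisible by 400, so still leap.
No century exceptions apply. Count: 14.

14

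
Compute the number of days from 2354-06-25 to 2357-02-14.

June 25, 2354 → June 25, 2355: 365 days.
June 25, 2355 → June 25, 2356: 366 days (2356 is a leap year).
June 2356: 30 − 25 = 5 days remain.
Then July (31), August (31), September (30), October (31), November (30), December (31), January (31): 31 + 31 + 30 + 31 + 30 + 31 + 31 = 215 days.
February 1–14, 2357: 14 days (2357 is not a leap year).
Residual: 234 days.
Total: 965 days.

965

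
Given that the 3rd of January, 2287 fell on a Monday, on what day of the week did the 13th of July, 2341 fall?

Sunday

From January 3, 2287 to January 3, 2341: 54 years, of which 13 contain a Feb 29 — 41×365 + 13×366 = 19723 days.
(2300 is not a leap year (divisible by 100 but not 400).)
January 2341: 31 − 3 = 28 days remain.
Then February 2341 (28), March (31), April (30), May (31), June (30): 28 + 31 + 30 + 31 + 30 = 150 days.
July 1–13, 2341: 13 days.
Residual: 191 days.
Total: 19914 days.
19914 mod 7 = 6, so 6 days after Monday is Sunday.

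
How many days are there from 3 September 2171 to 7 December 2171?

September 2171: 30 − 3 = 27 days remain.
Then October (31), November (30): 31 + 30 = 61 days.
December 1–7, 2171: 7 days.
Total: 27 + 61 + 7 = 95 days.

95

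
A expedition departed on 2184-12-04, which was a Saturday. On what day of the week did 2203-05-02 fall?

Monday

From December 4, 2184 to December 4, 2202: 18 years, of which 3 contain a Feb 29 — 15×365 + 3×366 = 6573 days.
(2200 is not a leap year (divisible by 100 but not 400).)
December 2202: 31 − 4 = 27 days remain.
Then January (31), February 2203 (28), March (31), April (30): 31 + 28 + 31 + 30 = 120 days.
May 1–2, 2203: 2 days.
Residual: 149 days.
Total: 6722 days.
6722 mod 7 = 2, so 2 days after Saturday is Monday.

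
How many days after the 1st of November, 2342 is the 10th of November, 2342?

Within November 2342: 10 − 1 = 9 days.

9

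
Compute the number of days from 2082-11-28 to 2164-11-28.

29950

Day-of-year of November 28, 2082: 332.
Day-of-year of November 28, 2164: 333.
2082 has 365 days, so 365 − 332 = 33 days remain in 2082.
Full years 2083–2163: 62 common + 19 leap = 62×365 + 19×366 = 29584 days.
Total: 33 + 29584 + 333 = 29950 days.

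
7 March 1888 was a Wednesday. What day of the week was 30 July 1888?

March 1888: 31 − 7 = 24 days remain.
Then April (30), May (31), June (30): 30 + 31 + 30 = 91 days.
July 1–30, 1888: 30 days.
Total: 24 + 91 + 30 = 145 days.
145 mod 7 = 5, so 5 days after Wednesday is Monday.

Monday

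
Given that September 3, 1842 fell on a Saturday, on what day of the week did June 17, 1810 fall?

Count forward from the earlier date (June 17, 1810) to the later (September 3, 1842):
Day-of-year of June 17, 1810: 168.
Day-of-year of September 3, 1842: 246.
1810 has 365 days, so 365 − 168 = 197 days remain in 1810.
Full years 1811–1841: 23 common + 8 leap = 23×365 + 8×366 = 11323 days.
Total: 197 + 11323 + 246 = 11766 days.
11766 mod 7 = 6, so 6 days before Saturday is Sunday.

Sunday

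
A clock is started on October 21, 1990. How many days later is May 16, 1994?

Day-of-year of October 21, 1990: 294.
Day-of-year of May 16, 1994: 136.
1990 has 365 days, so 365 − 294 = 71 days remain in 1990.
Full years: 1991: 365; 1992: 366; 1993: 365. Sum = 1096.
Total: 71 + 1096 + 136 = 1303 days.

1303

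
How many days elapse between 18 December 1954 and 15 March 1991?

13236

From December 18, 1954 to December 18, 1990: 36 years, of which 9 contain a Feb 29 — 27×365 + 9×366 = 13149 days.
December 1990: 31 − 18 = 13 days remain.
Then January (31), February 1991 (28): 31 + 28 = 59 days.
March 1–15, 1991: 15 days.
Residual: 87 days.
Total: 13236 days.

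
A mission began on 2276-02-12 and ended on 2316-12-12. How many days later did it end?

14913

From February 12, 2276 to February 12, 2316: 40 years, of which 9 contain a Feb 29 — 31×365 + 9×366 = 14609 days.
(2300 is not a leap year (divisible by 100 but not 400).)
February 2316: 29 − 12 = 17 days remain (2316 is a leap year, so February has 29 days).
Then 9 full months totalling 275 days.
December 1–12, 2316: 12 days.
Residual: 304 days.
Total: 14913 days.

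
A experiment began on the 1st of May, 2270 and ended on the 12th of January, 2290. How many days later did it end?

Day-of-year of May 1, 2270: 121.
Day-of-year of January 12, 2290: 12.
2270 has 365 days, so 365 − 121 = 244 days remain in 2270.
Full years 2271–2289: 14 common + 5 leap = 14×365 + 5×366 = 6940 days.
Total: 244 + 6940 + 12 = 7196 days.

7196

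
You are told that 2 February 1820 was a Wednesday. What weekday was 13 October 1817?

Monday

Count forward from the earlier date (October 13, 1817) to the later (February 2, 1820):
Day-of-year of October 13, 1817: 286.
Day-of-year of February 2, 1820: 33.
1817 has 365 days, so 365 − 286 = 79 days remain in 1817.
Full years: 1818: 365; 1819: 365. Sum = 730.
Total: 79 + 730 + 33 = 842 days.
842 mod 7 = 2, so 2 days before Wednesday is Monday.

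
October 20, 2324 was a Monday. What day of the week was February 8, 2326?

October 2324: 31 − 20 = 11 days remain.
Then 15 full months totalling 457 days.
February 1–8, 2326: 8 days (2326 is not a leap year).
Total: 11 + 457 + 8 = 476 days.
476 is a multiple of 7, so February 8, 2326 falls on the same weekday: Monday.

Monday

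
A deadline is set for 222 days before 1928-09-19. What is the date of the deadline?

1928-02-10

Count 222 days before September 19, 1928:
February 1928: 29 − 10 = 19 days remain (1928 is a leap year, so February has 29 days).
Then March (31), April (30), May (31), June (30), July (31), August (31): 31 + 30 + 31 + 30 + 31 + 31 = 184 days.
September 1–19, 1928: 19 days.
Total: 19 + 184 + 19 = 222 days.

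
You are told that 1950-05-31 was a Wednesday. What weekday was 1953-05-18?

Monday

May 31, 1950 → May 31, 1951: 365 days.
May 31, 1951 → May 31, 1952: 366 days (1952 is a leap year).
May 1952: 31 − 31 = 0 days remain.
Then 11 full months totalling 334 days.
May 1–18, 1953: 18 days.
Residual: 352 days.
Total: 1083 days.
1083 mod 7 = 5, so 5 days after Wednesday is Monday.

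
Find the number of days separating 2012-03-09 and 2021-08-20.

3451

From March 9, 2012 to March 9, 2021: 9 years, of which 2 contain a Feb 29 — 7×365 + 2×366 = 3287 days.
March 2021: 31 − 9 = 22 days remain.
Then April (30), May (31), June (30), July (31): 30 + 31 + 30 + 31 = 122 days.
August 1–20, 2021: 20 days.
Residual: 164 days.
Total: 3451 days.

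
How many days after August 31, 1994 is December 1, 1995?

457

Day-of-year of August 31, 1994: 243.
Day-of-year of December 1, 1995: 335.
1994 has 365 days, so 365 − 243 = 122 days remain in 1994.
Total: 122 + 335 = 457 days.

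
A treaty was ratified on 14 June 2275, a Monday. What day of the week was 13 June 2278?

Day-of-year of June 14, 2275: 165.
Day-of-year of June 13, 2278: 164.
2275 has 365 days, so 365 − 165 = 200 days remain in 2275.
Full years: 2276: 366; 2277: 365. Sum = 731.
Total: 200 + 731 + 164 = 1095 days.
1095 mod 7 = 3, so 3 days after Monday is Thursday.

Thursday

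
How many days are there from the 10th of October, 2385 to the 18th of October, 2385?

Within October 2385: 18 − 10 = 8 days.

8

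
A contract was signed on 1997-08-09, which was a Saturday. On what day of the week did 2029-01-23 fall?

Tuesday

From August 9, 1997 to August 9, 2028: 31 years, of which 8 contain a Feb 29 — 23×365 + 8×366 = 11323 days.
(2000 is a leap year (divisible by 400).)
August 2028: 31 − 9 = 22 days remain.
Then September (30), October (31), November (30), December (31): 30 + 31 + 30 + 31 = 122 days.
January 1–23, 2029: 23 days.
Residual: 167 days.
Total: 11490 days.
11490 mod 7 = 3, so 3 days after Saturday is Tuesday.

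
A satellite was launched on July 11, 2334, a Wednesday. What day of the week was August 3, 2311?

Thursday

Count forward from the earlier date (August 3, 2311) to the later (July 11, 2334):
Day-of-year of August 3, 2311: 215.
Day-of-year of July 11, 2334: 192.
2311 has 365 days, so 365 − 215 = 150 days remain in 2311.
Full years 2312–2333: 16 common + 6 leap = 16×365 + 6×366 = 8036 days.
Total: 150 + 8036 + 192 = 8378 days.
8378 mod 7 = 6, so 6 days before Wednesday is Thursday.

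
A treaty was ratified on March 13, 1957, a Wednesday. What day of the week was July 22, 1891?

Count forward from the earlier date (July 22, 1891) to the later (March 13, 1957):
From July 22, 1891 to July 22, 1956: 65 years, of which 16 contain a Feb 29 — 49×365 + 16×366 = 23741 days.
(1900 is not a leap year (divisible by 100 but not 400).)
July 1956: 31 − 22 = 9 days remain.
Then August (31), September (30), October (31), November (30), December (31), January (31), February 1957 (28): 31 + 30 + 31 + 30 + 31 + 31 + 28 = 212 days.
March 1–13, 1957: 13 days.
Residual: 234 days.
Total: 23975 days.
23975 is a multiple of 7, so July 22, 1891 falls on the same weekday: Wednesday.

Wednesday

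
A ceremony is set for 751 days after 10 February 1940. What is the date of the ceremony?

2 March 1942

Count 751 days after February 10, 1940:
February 10, 1940 → February 10, 1941: 366 days (1940 is a leap year).
February 10, 1941 → February 10, 1942: 365 days.
February 1942: 28 − 10 = 18 days remain (1942 is not a leap year, so February has 28 days).
March 1–2, 1942: 2 days.
Residual: 20 days.
Total: 751 days.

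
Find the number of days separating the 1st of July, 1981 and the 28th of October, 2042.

22399

From July 1, 1981 to July 1, 2042: 61 years, of which 15 contain a Feb 29 — 46×365 + 15×366 = 22280 days.
(2000 is a leap year (divisible by 400).)
July 2042: 31 − 1 = 30 days remain.
Then August (31), September (30): 31 + 30 = 61 days.
October 1–28, 2042: 28 days.
Residual: 119 days.
Total: 22399 days.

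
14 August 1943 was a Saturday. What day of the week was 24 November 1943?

August 1943: 31 − 14 = 17 days remain.
Then September (30), October (31): 30 + 31 = 61 days.
November 1–24, 1943: 24 days.
Total: 17 + 61 + 24 = 102 days.
102 mod 7 = 4, so 4 days after Saturday is Wednesday.

Wednesday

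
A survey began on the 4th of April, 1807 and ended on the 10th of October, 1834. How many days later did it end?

Day-of-year of April 4, 1807: 94.
Day-of-year of October 10, 1834: 283.
1807 has 365 days, so 365 − 94 = 271 days remain in 1807.
Full years 1808–1833: 19 common + 7 leap = 19×365 + 7×366 = 9497 days.
Total: 271 + 9497 + 283 = 10051 days.

10051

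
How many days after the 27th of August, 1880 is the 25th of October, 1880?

59

August 1880: 31 − 27 = 4 days remain.
Then September (30): 30 days.
October 1–25, 1880: 25 days.
Total: 4 + 30 + 25 = 59 days.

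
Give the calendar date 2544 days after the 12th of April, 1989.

the 30th of March, 1996

Count 2544 days after April 12, 1989:
April 12, 1989 → April 12, 1990: 365 days.
April 12, 1990 → April 12, 1991: 365 days.
April 12, 1991 → April 12, 1992: 366 days (1992 is a leap year).
April 12, 1992 → April 12, 1993: 365 days.
April 12, 1993 → April 12, 1994: 365 days.
April 12, 1994 → April 12, 1995: 365 days.
April 1995: 30 − 12 = 18 days remain.
Then 10 full months totalling 305 days.
March 1–30, 1996: 30 days.
Residual: 353 days.
Total: 2544 days.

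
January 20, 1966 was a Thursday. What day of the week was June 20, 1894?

Wednesday

Count forward from the earlier date (June 20, 1894) to the later (January 20, 1966):
From June 20, 1894 to June 20, 1965: 71 years, of which 17 contain a Feb 29 — 54×365 + 17×366 = 25932 days.
(1900 is not a leap year (divisible by 100 but not 400).)
June 1965: 30 − 20 = 10 days remain.
Then July (31), August (31), September (30), October (31), November (30), December (31): 31 + 31 + 30 + 31 + 30 + 31 = 184 days.
January 1–20, 1966: 20 days.
Residual: 214 days.
Total: 26146 days.
26146 mod 7 = 1, so 1 day before Thursday is Wednesday.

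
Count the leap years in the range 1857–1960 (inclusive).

Years divisible by 4: 1860, 1864, …, 1960 — 26 in all.
Of these, 1900 is divisible by 100 but not 400, so not leap.
Leap years: 26 − 1 = 25.

25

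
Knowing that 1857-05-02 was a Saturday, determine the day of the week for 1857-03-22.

Count forward from the earlier date (March 22, 1857) to the later (May 2, 1857):
March 1857: 31 − 22 = 9 days remain.
Then April (30): 30 days.
May 1–2, 1857: 2 days.
Total: 9 + 30 + 2 = 41 days.
41 mod 7 = 6, so 6 days before Saturday is Sunday.

Sunday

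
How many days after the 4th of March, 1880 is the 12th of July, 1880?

130

March 1880: 31 − 4 = 27 days remain.
Then April (30), May (31), June (30): 30 + 31 + 30 = 91 days.
July 1–12, 1880: 12 days.
Total: 27 + 91 + 12 = 130 days.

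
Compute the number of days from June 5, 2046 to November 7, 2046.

June 2046: 30 − 5 = 25 days remain.
Then July (31), August (31), September (30), October (31): 31 + 31 + 30 + 31 = 123 days.
November 1–7, 2046: 7 days.
Total: 25 + 123 + 7 = 155 days.

155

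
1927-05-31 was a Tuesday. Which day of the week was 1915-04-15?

Thursday

Count forward from the earlier date (April 15, 1915) to the later (May 31, 1927):
From April 15, 1915 to April 15, 1927: 12 years, of which 3 contain a Feb 29 — 9×365 + 3×366 = 4383 days.
April 1927: 30 − 15 = 15 days remain.
May 1–31, 1927: 31 days.
Residual: 46 days.
Total: 4429 days.
4429 mod 7 = 5, so 5 days before Tuesday is Thursday.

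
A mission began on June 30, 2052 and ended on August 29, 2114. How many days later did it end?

22704

From June 30, 2052 to June 30, 2114: 62 years, of which 14 contain a Feb 29 — 48×365 + 14×366 = 22644 days.
(2100 is not a leap year (divisible by 100 but not 400).)
June 2114: 30 − 30 = 0 days remain.
Then July (31): 31 days.
August 1–29, 2114: 29 days.
Residual: 60 days.
Total: 22704 days.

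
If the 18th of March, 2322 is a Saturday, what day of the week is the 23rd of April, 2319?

Count forward from the earlier date (April 23, 2319) to the later (March 18, 2322):
Day-of-year of April 23, 2319: 113.
Day-of-year of March 18, 2322: 77.
2319 has 365 days, so 365 − 113 = 252 days remain in 2319.
Full years: 2320: 366; 2321: 365. Sum = 731.
Total: 252 + 731 + 77 = 1060 days.
1060 mod 7 = 3, so 3 days before Saturday is Wednesday.

Wednesday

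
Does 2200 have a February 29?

2200 is not a leap year (divisible by 100 but not 400).

No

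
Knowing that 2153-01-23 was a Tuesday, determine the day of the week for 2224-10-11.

Monday

From January 23, 2153 to January 23, 2224: 71 years, of which 16 contain a Feb 29 — 55×365 + 16×366 = 25931 days.
(2200 is not a leap year (divisible by 100 but not 400).)
January 2224: 31 − 23 = 8 days remain.
Then February 2224 (29), March (31), April (30), May (31), June (30), July (31), August (31), September (30): 29 + 31 + 30 + 31 + 30 + 31 + 31 + 30 = 243 days.
October 1–11, 2224: 11 days.
Residual: 262 days.
Total: 26193 days.
26193 mod 7 = 6, so 6 days after Tuesday is Monday.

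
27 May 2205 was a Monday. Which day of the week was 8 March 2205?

Friday

Count forward from the earlier date (March 8, 2205) to the later (May 27, 2205):
March 2205: 31 − 8 = 23 days remain.
Then April (30): 30 days.
May 1–27, 2205: 27 days.
Total: 23 + 30 + 27 = 80 days.
80 mod 7 = 3, so 3 days before Monday is Friday.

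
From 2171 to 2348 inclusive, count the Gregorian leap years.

43

Years divisible by 4: 2172, 2176, …, 2348 — 45 in all.
Of these, 2200, 2300 are divisible by 100 but not 400, so not leap.
Leap years: 45 − 2 = 43.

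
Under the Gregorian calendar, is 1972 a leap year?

Yes

1972 is a leap year.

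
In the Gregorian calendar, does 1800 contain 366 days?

1800 is not a leap year (divisible by 100 but not 400).

No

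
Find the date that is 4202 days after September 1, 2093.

March 5, 2105

Count 4202 days after September 1, 2093:
Day-of-year of September 1, 2093: 244.
Day-of-year of March 5, 2105: 64.
2093 has 365 days, so 365 − 244 = 121 days remain in 2093.
Full years 2094–2104: 9 common + 2 leap = 9×365 + 2×366 = 4017 days.
Total: 121 + 4017 + 64 = 4202 days.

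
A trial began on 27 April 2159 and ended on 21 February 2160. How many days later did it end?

300

April 2159: 30 − 27 = 3 days remain.
Then 9 full months totalling 276 days.
February 1–21, 2160: 21 days (2160 is a leap year).
Residual: 300 days.
Total: 300 days.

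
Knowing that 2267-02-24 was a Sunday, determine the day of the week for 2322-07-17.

Day-of-year of February 24, 2267: 55.
Day-of-year of July 17, 2322: 198.
2267 has 365 days, so 365 − 55 = 310 days remain in 2267.
Full years 2268–2321: 41 common + 13 leap = 41×365 + 13×366 = 19723 days.
Total: 310 + 19723 + 198 = 20231 days.
20231 mod 7 = 1, so 1 day after Sunday is Monday.

Monday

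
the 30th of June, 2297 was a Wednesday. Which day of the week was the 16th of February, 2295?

Saturday

Count forward from the earlier date (February 16, 2295) to the later (June 30, 2297):
Day-of-year of February 16, 2295: 47.
Day-of-year of June 30, 2297: 181.
2295 has 365 days, so 365 − 47 = 318 days remain in 2295.
Full years: 2296: 366. Sum = 366.
Total: 318 + 366 + 181 = 865 days.
865 mod 7 = 4, so 4 days before Wednesday is Saturday.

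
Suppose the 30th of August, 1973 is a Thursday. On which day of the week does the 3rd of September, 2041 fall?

Tuesday

From August 30, 1973 to August 30, 2041: 68 years, of which 17 contain a Feb 29 — 51×365 + 17×366 = 24837 days.
(2000 is a leap year (divisible by 400).)
August 2041: 31 − 30 = 1 day remains.
September 1–3, 2041: 3 days.
Residual: 4 days.
Total: 24841 days.
24841 mod 7 = 5, so 5 days after Thursday is Tuesday.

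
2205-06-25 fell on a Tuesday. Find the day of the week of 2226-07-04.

Tuesday

From June 25, 2205 to June 25, 2226: 21 years, of which 5 contain a Feb 29 — 16×365 + 5×366 = 7670 days.
June 2226: 30 − 25 = 5 days remain.
July 1–4, 2226: 4 days.
Residual: 9 days.
Total: 7679 days.
7679 is a multiple of 7, so 2226-07-04 falls on the same weekday: Tuesday.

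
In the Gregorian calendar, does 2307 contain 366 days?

2307 is not a leap year.

No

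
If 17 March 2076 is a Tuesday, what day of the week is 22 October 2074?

Monday

Count forward from the earlier date (October 22, 2074) to the later (March 17, 2076):
Day-of-year of October 22, 2074: 295.
Day-of-year of March 17, 2076: 77.
2074 has 365 days, so 365 − 295 = 70 days remain in 2074.
Full years: 2075: 365. Sum = 365.
Total: 70 + 365 + 77 = 512 days.
512 mod 7 = 1, so 1 day before Tuesday is Monday.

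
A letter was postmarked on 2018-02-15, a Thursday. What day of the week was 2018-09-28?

Friday

February 2018: 28 − 15 = 13 days remain (2018 is not a leap year, so February has 28 days).
Then March (31), April (30), May (31), June (30), July (31), August (31): 31 + 30 + 31 + 30 + 31 + 31 = 184 days.
September 1–28, 2018: 28 days.
Total: 13 + 184 + 28 = 225 days.
225 mod 7 = 1, so 1 day after Thursday is Friday.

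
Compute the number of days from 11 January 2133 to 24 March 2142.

Day-of-year of January 11, 2133: 11.
Day-of-year of March 24, 2142: 83.
2133 has 365 days, so 365 − 11 = 354 days remain in 2133.
Full years 2134–2141: 6 common + 2 leap = 6×365 + 2×366 = 2922 days.
Total: 354 + 2922 + 83 = 3359 days.

3359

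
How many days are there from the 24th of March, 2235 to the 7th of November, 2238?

1324

Day-of-year of March 24, 2235: 83.
Day-of-year of November 7, 2238: 311.
2235 has 365 days, so 365 − 83 = 282 days remain in 2235.
Full years: 2236: 366; 2237: 365. Sum = 731.
Total: 282 + 731 + 311 = 1324 days.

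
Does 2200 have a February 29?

No

2200 is not a leap year (divisible by 100 but not 400).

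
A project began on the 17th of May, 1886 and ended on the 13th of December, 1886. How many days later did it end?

210

May 1886: 31 − 17 = 14 days remain.
Then June (30), July (31), August (31), September (30), October (31), November (30): 30 + 31 + 31 + 30 + 31 + 30 = 183 days.
December 1–13, 1886: 13 days.
Total: 14 + 183 + 13 = 210 days.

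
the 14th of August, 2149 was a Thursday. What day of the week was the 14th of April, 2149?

Count forward from the earlier date (April 14, 2149) to the later (August 14, 2149):
April 2149: 30 − 14 = 16 days remain.
Then May (31), June (30), July (31): 31 + 30 + 31 = 92 days.
August 1–14, 2149: 14 days.
Total: 16 + 92 + 14 = 122 days.
122 mod 7 = 3, so 3 days before Thursday is Monday.

Monday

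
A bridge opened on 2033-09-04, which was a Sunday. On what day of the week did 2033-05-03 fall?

Count forward from the earlier date (May 3, 2033) to the later (September 4, 2033):
May 2033: 31 − 3 = 28 days remain.
Then June (30), July (31), August (31): 30 + 31 + 31 = 92 days.
September 1–4, 2033: 4 days.
Total: 28 + 92 + 4 = 124 days.
124 mod 7 = 5, so 5 days before Sunday is Tuesday.

Tuesday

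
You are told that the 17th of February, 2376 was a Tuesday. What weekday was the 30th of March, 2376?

February 2376: 29 − 17 = 12 days remain (2376 is a leap year, so February has 29 days).
March 1–30, 2376: 30 days.
Total: 12 + 30 = 42 days.
42 is a multiple of 7, so the 30th of March, 2376 falls on the same weekday: Tuesday.

Tuesday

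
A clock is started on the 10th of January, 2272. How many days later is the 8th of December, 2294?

8368

Day-of-year of January 10, 2272: 10.
Day-of-year of December 8, 2294: 342.
2272 has 366 days, so 366 − 10 = 356 days remain in 2272.
Full years 2273–2293: 16 common + 5 leap = 16×365 + 5×366 = 7670 days.
Total: 356 + 7670 + 342 = 8368 days.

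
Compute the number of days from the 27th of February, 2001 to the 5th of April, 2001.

February 2001: 28 − 27 = 1 day remains (2001 is not a leap year, so February has 28 days).
Then March (31): 31 days.
April 1–5, 2001: 5 days.
Total: 1 + 31 + 5 = 37 days.

37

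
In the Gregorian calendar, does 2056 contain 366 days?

2056 is a leap year.

Yes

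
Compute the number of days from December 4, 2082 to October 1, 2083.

301

Day-of-year of December 4, 2082: 338.
Day-of-year of October 1, 2083: 274.
2082 has 365 days, so 365 − 338 = 27 days remain in 2082.
Total: 27 + 274 = 301 days.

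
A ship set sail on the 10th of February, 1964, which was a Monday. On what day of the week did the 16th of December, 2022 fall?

Friday

Day-of-year of February 10, 1964: 41.
Day-of-year of December 16, 2022: 350.
1964 has 366 days, so 366 − 41 = 325 days remain in 1964.
Full years 1965–2021: 43 common + 14 leap = 43×365 + 14×366 = 20819 days.
Total: 325 + 20819 + 350 = 21494 days.
21494 mod 7 = 4, so 4 days after Monday is Friday.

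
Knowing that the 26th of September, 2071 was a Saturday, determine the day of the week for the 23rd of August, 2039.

Tuesday

Count forward from the earlier date (August 23, 2039) to the later (September 26, 2071):
From August 23, 2039 to August 23, 2071: 32 years, of which 8 contain a Feb 29 — 24×365 + 8×366 = 11688 days.
August 2071: 31 − 23 = 8 days remain.
September 1–26, 2071: 26 days.
Residual: 34 days.
Total: 11722 days.
11722 mod 7 = 4, so 4 days before Saturday is Tuesday.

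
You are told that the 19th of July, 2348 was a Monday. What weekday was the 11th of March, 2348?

Count forward from the earlier date (March 11, 2348) to the later (July 19, 2348):
March 2348: 31 − 11 = 20 days remain.
Then April (30), May (31), June (30): 30 + 31 + 30 = 91 days.
July 1–19, 2348: 19 days.
Total: 20 + 91 + 19 = 130 days.
130 mod 7 = 4, so 4 days before Monday is Thursday.

Thursday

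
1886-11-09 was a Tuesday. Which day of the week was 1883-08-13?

Count forward from the earlier date (August 13, 1883) to the later (November 9, 1886):
Day-of-year of August 13, 1883: 225.
Day-of-year of November 9, 1886: 313.
1883 has 365 days, so 365 − 225 = 140 days remain in 1883.
Full years: 1884: 366; 1885: 365. Sum = 731.
Total: 140 + 731 + 313 = 1184 days.
1184 mod 7 = 1, so 1 day before Tuesday is Monday.

Monday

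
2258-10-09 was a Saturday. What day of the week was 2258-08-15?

Count forward from the earlier date (August 15, 2258) to the later (October 9, 2258):
August 2258: 31 − 15 = 16 days remain.
Then September (30): 30 days.
October 1–9, 2258: 9 days.
Total: 16 + 30 + 9 = 55 days.
55 mod 7 = 6, so 6 days before Saturday is Sunday.

Sunday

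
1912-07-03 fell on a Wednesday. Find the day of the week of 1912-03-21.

Count forward from the earlier date (March 21, 1912) to the later (July 3, 1912):
March 1912: 31 − 21 = 10 days remain.
Then April (30), May (31), June (30): 30 + 31 + 30 = 91 days.
July 1–3, 1912: 3 days.
Total: 10 + 91 + 3 = 104 days.
104 mod 7 = 6, so 6 days before Wednesday is Thursday.

Thursday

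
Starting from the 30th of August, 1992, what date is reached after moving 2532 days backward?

the 24th of September, 1985

Count 2532 days before August 30, 1992:
September 24, 1985 → September 24, 1986: 365 days.
September 24, 1986 → September 24, 1987: 365 days.
September 24, 1987 → September 24, 1988: 366 days (1988 is a leap year).
September 24, 1988 → September 24, 1989: 365 days.
September 24, 1989 → September 24, 1990: 365 days.
September 24, 1990 → September 24, 1991: 365 days.
September 1991: 30 − 24 = 6 days remain.
Then 10 full months totalling 305 days.
August 1–30, 1992: 30 days.
Residual: 341 days.
Total: 2532 days.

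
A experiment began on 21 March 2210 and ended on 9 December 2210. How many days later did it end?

263

March 2210: 31 − 21 = 10 days remain.
Then April (30), May (31), June (30), July (31), August (31), September (30), October (31), November (30): 30 + 31 + 30 + 31 + 31 + 30 + 31 + 30 = 244 days.
December 1–9, 2210: 9 days.
Total: 10 + 244 + 9 = 263 days.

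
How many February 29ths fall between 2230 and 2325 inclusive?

Years divisible by 4: 2232, 2236, …, 2324 — 24 in all.
Of these, 2300 is divisible by 100 but not 400, so not leap.
Leap years: 24 − 1 = 23.

23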